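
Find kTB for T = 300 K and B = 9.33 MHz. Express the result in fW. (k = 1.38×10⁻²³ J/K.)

38.6 fW

P_n = kTB = 1.38×10⁻²³ × 300 × 9.33×10⁶ = 3.86×10⁻¹⁴ W = 38.6 fW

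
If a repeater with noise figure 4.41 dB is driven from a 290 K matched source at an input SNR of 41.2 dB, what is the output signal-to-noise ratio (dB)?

By definition F = SNR_in/SNR_out, so in dB: SNR_out = SNR_in − NF
SNR_out = 41.2 − 4.41 = 36.79 dB

36.79 dB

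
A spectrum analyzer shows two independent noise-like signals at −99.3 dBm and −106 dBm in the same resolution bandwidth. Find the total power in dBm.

−98.5 dBm

Convert to linear, add, convert back:
P₁ = 1.17×10⁻¹³ W, P₂ = 2.51×10⁻¹⁴ W
P_tot = 1.43×10⁻¹³ W → 10 log₁₀(P_tot / 10⁻³) = −98.5 dBm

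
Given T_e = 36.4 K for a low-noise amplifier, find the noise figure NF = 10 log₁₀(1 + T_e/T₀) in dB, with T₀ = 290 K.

F = 1 + T_e/T₀ = 1 + 36.4/290 = 1.12552
NF = 10 log₁₀(1.12552) = 0.514 dB

0.514 dB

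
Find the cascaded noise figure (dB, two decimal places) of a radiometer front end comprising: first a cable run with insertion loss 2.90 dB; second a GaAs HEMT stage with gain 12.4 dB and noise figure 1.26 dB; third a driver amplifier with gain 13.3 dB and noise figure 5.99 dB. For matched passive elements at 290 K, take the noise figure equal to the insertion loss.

Convert to linear (a loss of L dB is a gain of −L dB): F_i = 10^(NF_i/10), G_i = 10^(G_i,dB/10)
  Stage 1: F_1 = 10^(2.90/10) = 1.950, G_1 = 10^(−2.90/10) = 0.5129
  Stage 2: F_2 = 10^(1.26/10) = 1.337, G_2 = 10^(12.4/10) = 17.38
  Stage 3: F_3 = 10^(5.99/10) = 3.972, G_3 = 10^(13.3/10) = 21.38
Friis cascade:
  F = 1.950 + (1.337 − 1)/0.5129 + (3.972 − 1)/8.913 = 2.940
NF = 10 log₁₀(2.940) = 4.68 dB

4.68 dB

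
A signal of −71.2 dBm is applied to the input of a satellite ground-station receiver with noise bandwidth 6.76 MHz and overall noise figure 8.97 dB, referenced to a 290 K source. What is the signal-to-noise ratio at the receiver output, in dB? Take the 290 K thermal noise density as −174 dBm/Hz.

25.5 dB

Noise floor: N = −174 + 10 log₁₀(B) + NF
10 log₁₀(6.76×10⁶) = 68.3 dB
N = −174 + 68.3 + 8.97 = −96.73 dBm
SNR = P_sig − N = −71.2 − (−96.73) = 25.53 dB → 25.5 dB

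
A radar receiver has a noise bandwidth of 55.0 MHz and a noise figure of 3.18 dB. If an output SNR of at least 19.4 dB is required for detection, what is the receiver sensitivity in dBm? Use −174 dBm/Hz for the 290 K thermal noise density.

Sensitivity = −174 + 10 log₁₀(B) + NF + SNR_min
= −174 + 77.4 + 3.18 + 19.4
= −74.02 dBm → −74.0 dBm

−74.0 dBm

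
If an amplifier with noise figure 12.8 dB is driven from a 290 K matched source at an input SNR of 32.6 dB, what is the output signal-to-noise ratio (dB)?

19.8 dB

By definition F = SNR_in/SNR_out, so in dB: SNR_out = SNR_in − NF
SNR_out = 32.6 − 12.8 = 19.8 dB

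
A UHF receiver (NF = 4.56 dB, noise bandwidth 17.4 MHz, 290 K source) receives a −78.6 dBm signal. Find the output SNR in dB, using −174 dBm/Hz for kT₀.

18.4 dB

Noise floor: N = −174 + 10 log₁₀(B) + NF
10 log₁₀(1.74×10⁷) = 72.41 dB
N = −174 + 72.41 + 4.56 = −97.03 dBm
SNR = P_sig − N = −78.6 − (−97.03) = 18.43 dB → 18.4 dB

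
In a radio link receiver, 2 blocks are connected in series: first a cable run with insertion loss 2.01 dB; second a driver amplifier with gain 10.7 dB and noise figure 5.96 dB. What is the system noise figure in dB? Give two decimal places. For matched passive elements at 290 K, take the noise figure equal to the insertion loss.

Convert to linear (a loss of L dB is a gain of −L dB): F_i = 10^(NF_i/10), G_i = 10^(G_i,dB/10)
  Stage 1: F_1 = 10^(2.01/10) = 1.589, G_1 = 10^(−2.01/10) = 0.6295
  Stage 2: F_2 = 10^(5.96/10) = 3.945, G_2 = 10^(10.7/10) = 11.75
Friis cascade:
  F = 1.589 + (3.945 − 1)/0.6295 = 6.266
NF = 10 log₁₀(6.266) = 7.97 dB

7.97 dB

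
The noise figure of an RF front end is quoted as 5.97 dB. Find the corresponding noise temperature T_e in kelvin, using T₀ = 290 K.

F = 10^(5.97/10) = 3.95367
T_e = (F − 1)·T₀ = (3.95367 − 1) × 290 = 857 K

857 K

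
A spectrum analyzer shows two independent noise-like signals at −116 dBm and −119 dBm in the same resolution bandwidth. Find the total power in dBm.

Convert to linear, add, convert back:
P₁ = 2.51×10⁻¹⁵ W, P₂ = 1.26×10⁻¹⁵ W
P_tot = 3.77×10⁻¹⁵ W → 10 log₁₀(P_tot / 10⁻³) = −114.2 dBm

−114.2 dBm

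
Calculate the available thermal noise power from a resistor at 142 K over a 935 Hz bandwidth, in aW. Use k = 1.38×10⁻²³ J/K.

1.83 aW

P_n = kTB = 1.38×10⁻²³ × 142 × 9.35×10² = 1.83×10⁻¹⁸ W = 1.83 aW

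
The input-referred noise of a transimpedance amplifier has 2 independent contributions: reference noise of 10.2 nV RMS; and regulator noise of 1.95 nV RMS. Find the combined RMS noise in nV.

10.4 nV

Uncorrelated sources add in power (mean-square): V_tot = √(ΣV_i²)
V_tot = √[(1.02×10⁻⁸)² + (1.95×10⁻⁹)²] = 1.04×10⁻⁸ V = 10.4 nV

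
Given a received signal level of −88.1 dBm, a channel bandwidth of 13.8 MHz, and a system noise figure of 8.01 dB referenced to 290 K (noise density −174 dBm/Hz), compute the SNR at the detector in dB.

6.5 dB

Noise floor: N = −174 + 10 log₁₀(B) + NF
10 log₁₀(1.38×10⁷) = 71.4 dB
N = −174 + 71.4 + 8.01 = −94.59 dBm
SNR = P_sig − N = −88.1 − (−94.59) = 6.49 dB → 6.5 dB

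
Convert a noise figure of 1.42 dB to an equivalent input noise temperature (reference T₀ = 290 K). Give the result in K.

112 K

F = 10^(1.42/10) = 1.38676
T_e = (F − 1)·T₀ = (1.38676 − 1) × 290 = 112 K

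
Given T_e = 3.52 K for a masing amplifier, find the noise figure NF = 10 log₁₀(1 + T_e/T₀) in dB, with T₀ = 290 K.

F = 1 + T_e/T₀ = 1 + 3.52/290 = 1.01214
NF = 10 log₁₀(1.01214) = 0.052 dB

0.052 dB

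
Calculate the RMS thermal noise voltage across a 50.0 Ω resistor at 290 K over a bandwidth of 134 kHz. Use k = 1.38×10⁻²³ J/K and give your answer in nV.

V_n = √(4kTRB)
4kTRB = 4 × 1.38×10⁻²³ × 290 × 5.00×10¹ × 1.34×10⁵ = 1.07×10⁻¹³ V²
V_n = √(1.07×10⁻¹³) = 3.27×10⁻⁷ V = 327 nV

327 nV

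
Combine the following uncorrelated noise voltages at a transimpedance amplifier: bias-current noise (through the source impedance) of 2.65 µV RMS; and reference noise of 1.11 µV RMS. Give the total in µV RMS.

2.87 µV

Uncorrelated sources add in power (mean-square): V_tot = √(ΣV_i²)
V_tot = √[(2.65×10⁻⁶)² + (1.11×10⁻⁶)²] = 2.87×10⁻⁶ V = 2.87 µV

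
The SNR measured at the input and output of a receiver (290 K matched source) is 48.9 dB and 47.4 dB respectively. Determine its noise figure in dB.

1.5 dB

NF (dB) = SNR_in(dB) − SNR_out(dB) when the source is at T₀
NF = 48.9 − 47.4 = 1.5 dB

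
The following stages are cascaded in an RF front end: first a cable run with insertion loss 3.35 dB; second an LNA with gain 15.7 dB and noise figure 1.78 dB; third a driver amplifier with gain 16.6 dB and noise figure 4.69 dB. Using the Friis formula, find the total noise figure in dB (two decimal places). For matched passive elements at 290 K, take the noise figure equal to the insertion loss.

5.28 dB

Convert to linear (a loss of L dB is a gain of −L dB): F_i = 10^(NF_i/10), G_i = 10^(G_i,dB/10)
  Stage 1: F_1 = 10^(3.35/10) = 2.163, G_1 = 10^(−3.35/10) = 0.4624
  Stage 2: F_2 = 10^(1.78/10) = 1.507, G_2 = 10^(15.7/10) = 37.15
  Stage 3: F_3 = 10^(4.69/10) = 2.944, G_3 = 10^(16.6/10) = 45.71
Friis cascade:
  F = 2.163 + (1.507 − 1)/0.4624 + (2.944 − 1)/17.18 = 3.372
NF = 10 log₁₀(3.372) = 5.28 dB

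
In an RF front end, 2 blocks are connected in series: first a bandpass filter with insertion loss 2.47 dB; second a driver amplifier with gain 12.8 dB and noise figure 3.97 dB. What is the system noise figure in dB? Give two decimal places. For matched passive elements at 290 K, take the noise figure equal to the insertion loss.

Convert to linear (a loss of L dB is a gain of −L dB): F_i = 10^(NF_i/10), G_i = 10^(G_i,dB/10)
  Stage 1: F_1 = 10^(2.47/10) = 1.766, G_1 = 10^(−2.47/10) = 0.5662
  Stage 2: F_2 = 10^(3.97/10) = 2.495, G_2 = 10^(12.8/10) = 19.05
Friis cascade:
  F = 1.766 + (2.495 − 1)/0.5662 = 4.406
NF = 10 log₁₀(4.406) = 6.44 dB

6.44 dB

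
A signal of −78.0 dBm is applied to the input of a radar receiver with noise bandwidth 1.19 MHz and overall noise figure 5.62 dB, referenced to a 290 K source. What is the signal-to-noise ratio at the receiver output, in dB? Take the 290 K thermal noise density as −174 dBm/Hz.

Noise floor: N = −174 + 10 log₁₀(B) + NF
10 log₁₀(1.19×10⁶) = 60.76 dB
N = −174 + 60.76 + 5.62 = −107.62 dBm
SNR = P_sig − N = −78.0 − (−107.62) = 29.62 dB → 29.6 dB

29.6 dB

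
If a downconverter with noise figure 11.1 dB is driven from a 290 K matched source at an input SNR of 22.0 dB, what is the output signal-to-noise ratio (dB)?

By definition F = SNR_in/SNR_out, so in dB: SNR_out = SNR_in − NF
SNR_out = 22.0 − 11.1 = 10.9 dB

10.9 dB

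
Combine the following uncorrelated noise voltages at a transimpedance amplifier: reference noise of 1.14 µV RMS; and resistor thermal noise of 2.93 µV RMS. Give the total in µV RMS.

Uncorrelated sources add in power (mean-square): V_tot = √(ΣV_i²)
V_tot = √[(1.14×10⁻⁶)² + (2.93×10⁻⁶)²] = 3.14×10⁻⁶ V = 3.14 µV

3.14 µV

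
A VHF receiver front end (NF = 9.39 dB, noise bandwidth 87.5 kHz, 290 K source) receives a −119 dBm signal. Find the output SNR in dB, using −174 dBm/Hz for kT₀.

Noise floor: N = −174 + 10 log₁₀(B) + NF
10 log₁₀(8.75×10⁴) = 49.42 dB
N = −174 + 49.42 + 9.39 = −115.19 dBm
SNR = P_sig − N = −119 − (−115.19) = −3.81 dB → −3.8 dB

−3.8 dB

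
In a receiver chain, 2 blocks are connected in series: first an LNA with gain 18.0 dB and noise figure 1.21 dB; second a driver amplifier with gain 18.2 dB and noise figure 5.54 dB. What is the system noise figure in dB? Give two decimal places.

1.34 dB

Convert to linear (a loss of L dB is a gain of −L dB): F_i = 10^(NF_i/10), G_i = 10^(G_i,dB/10)
  Stage 1: F_1 = 10^(1.21/10) = 1.321, G_1 = 10^(18.0/10) = 63.10
  Stage 2: F_2 = 10^(5.54/10) = 3.581, G_2 = 10^(18.2/10) = 66.07
Friis cascade:
  F = 1.321 + (3.581 − 1)/63.10 = 1.362
NF = 10 log₁₀(1.362) = 1.34 dB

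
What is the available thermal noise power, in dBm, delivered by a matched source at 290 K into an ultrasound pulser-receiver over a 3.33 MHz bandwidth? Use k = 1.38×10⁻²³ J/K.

−108.8 dBm

P_n = kTB = 1.38×10⁻²³ × 290 × 3.33×10⁶ = 1.33×10⁻¹⁴ W
In dBm: 10 log₁₀(1.33×10⁻¹⁴ / 10⁻³) = −108.8 dBm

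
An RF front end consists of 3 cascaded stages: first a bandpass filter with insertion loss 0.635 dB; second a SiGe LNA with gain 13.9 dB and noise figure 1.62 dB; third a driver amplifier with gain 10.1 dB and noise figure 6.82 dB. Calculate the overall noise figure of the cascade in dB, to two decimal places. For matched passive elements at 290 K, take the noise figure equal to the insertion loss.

Convert to linear (a loss of L dB is a gain of −L dB): F_i = 10^(NF_i/10), G_i = 10^(G_i,dB/10)
  Stage 1: F_1 = 10^(0.635/10) = 1.157, G_1 = 10^(−0.635/10) = 0.8640
  Stage 2: F_2 = 10^(1.62/10) = 1.452, G_2 = 10^(13.9/10) = 24.55
  Stage 3: F_3 = 10^(6.82/10) = 4.808, G_3 = 10^(10.1/10) = 10.23
Friis cascade:
  F = 1.157 + (1.452 − 1)/0.8640 + (4.808 − 1)/21.21 = 1.860
NF = 10 log₁₀(1.860) = 2.70 dB

2.70 dB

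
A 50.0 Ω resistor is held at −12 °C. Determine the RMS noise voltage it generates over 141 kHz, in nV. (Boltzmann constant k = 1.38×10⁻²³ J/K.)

319 nV

T = −12 °C + 273.15 = 261.15 K
V_n = √(4kTRB)
4kTRB = 4 × 1.38×10⁻²³ × 261.15 × 5.00×10¹ × 1.41×10⁵ = 1.02×10⁻¹³ V²
V_n = √(1.02×10⁻¹³) = 3.19×10⁻⁷ V = 319 nV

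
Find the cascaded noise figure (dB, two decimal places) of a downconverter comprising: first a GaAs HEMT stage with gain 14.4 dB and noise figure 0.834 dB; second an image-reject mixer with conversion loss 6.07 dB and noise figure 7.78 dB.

1.44 dB

Convert to linear (a loss of L dB is a gain of −L dB): F_i = 10^(NF_i/10), G_i = 10^(G_i,dB/10)
  Stage 1: F_1 = 10^(0.834/10) = 1.212, G_1 = 10^(14.4/10) = 27.54
  Stage 2: F_2 = 10^(7.78/10) = 5.998, G_2 = 10^(−6.07/10) = 0.2472
Friis cascade:
  F = 1.212 + (5.998 − 1)/27.54 = 1.393
NF = 10 log₁₀(1.393) = 1.44 dB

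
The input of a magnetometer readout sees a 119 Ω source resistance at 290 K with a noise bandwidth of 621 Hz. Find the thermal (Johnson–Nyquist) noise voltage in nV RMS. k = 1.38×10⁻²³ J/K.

34.4 nV

V_n = √(4kTRB)
4kTRB = 4 × 1.38×10⁻²³ × 290 × 1.19×10² × 6.21×10² = 1.18×10⁻¹⁵ V²
V_n = √(1.18×10⁻¹⁵) = 3.44×10⁻⁸ V = 34.4 nV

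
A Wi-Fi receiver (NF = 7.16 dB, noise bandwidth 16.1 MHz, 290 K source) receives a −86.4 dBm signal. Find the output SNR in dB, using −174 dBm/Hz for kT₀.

8.4 dB

Noise floor: N = −174 + 10 log₁₀(B) + NF
10 log₁₀(1.61×10⁷) = 72.07 dB
N = −174 + 72.07 + 7.16 = −94.77 dBm
SNR = P_sig − N = −86.4 − (−94.77) = 8.37 dB → 8.4 dB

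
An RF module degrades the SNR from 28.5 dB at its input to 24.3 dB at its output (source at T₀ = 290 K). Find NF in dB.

4.2 dB

NF (dB) = SNR_in(dB) − SNR_out(dB) when the source is at T₀
NF = 28.5 − 24.3 = 4.2 dB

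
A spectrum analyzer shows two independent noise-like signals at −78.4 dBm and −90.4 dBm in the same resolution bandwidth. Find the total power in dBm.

−78.1 dBm

Convert to linear, add, convert back:
P₁ = 1.45×10⁻¹¹ W, P₂ = 9.12×10⁻¹³ W
P_tot = 1.54×10⁻¹¹ W → 10 log₁₀(P_tot / 10⁻³) = −78.1 dBm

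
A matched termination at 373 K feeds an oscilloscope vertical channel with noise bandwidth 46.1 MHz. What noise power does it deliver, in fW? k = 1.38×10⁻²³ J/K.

237 fW

P_n = kTB = 1.38×10⁻²³ × 373 × 4.61×10⁷ = 2.37×10⁻¹³ W = 237 fW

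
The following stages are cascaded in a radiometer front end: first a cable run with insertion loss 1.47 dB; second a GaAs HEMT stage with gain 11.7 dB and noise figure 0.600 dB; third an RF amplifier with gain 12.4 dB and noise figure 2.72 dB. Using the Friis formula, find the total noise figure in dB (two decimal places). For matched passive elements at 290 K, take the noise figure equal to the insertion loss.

2.29 dB

Convert to linear (a loss of L dB is a gain of −L dB): F_i = 10^(NF_i/10), G_i = 10^(G_i,dB/10)
  Stage 1: F_1 = 10^(1.47/10) = 1.403, G_1 = 10^(−1.47/10) = 0.7129
  Stage 2: F_2 = 10^(0.600/10) = 1.148, G_2 = 10^(11.7/10) = 14.79
  Stage 3: F_3 = 10^(2.72/10) = 1.871, G_3 = 10^(12.4/10) = 17.38
Friis cascade:
  F = 1.403 + (1.148 − 1)/0.7129 + (1.871 − 1)/10.54 = 1.693
NF = 10 log₁₀(1.693) = 2.29 dB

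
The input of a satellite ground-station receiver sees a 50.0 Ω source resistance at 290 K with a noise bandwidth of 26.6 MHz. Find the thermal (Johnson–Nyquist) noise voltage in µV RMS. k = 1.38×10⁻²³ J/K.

4.61 µV

V_n = √(4kTRB)
4kTRB = 4 × 1.38×10⁻²³ × 290 × 5.00×10¹ × 2.66×10⁷ = 2.13×10⁻¹¹ V²
V_n = √(2.13×10⁻¹¹) = 4.61×10⁻⁶ V = 4.61 µV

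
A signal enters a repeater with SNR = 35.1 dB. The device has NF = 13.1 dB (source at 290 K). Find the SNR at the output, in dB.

22.0 dB

By definition F = SNR_in/SNR_out, so in dB: SNR_out = SNR_in − NF
SNR_out = 35.1 − 13.1 = 22.0 dB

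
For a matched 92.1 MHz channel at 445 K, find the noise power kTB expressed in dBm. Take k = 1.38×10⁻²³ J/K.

−92.5 dBm

P_n = kTB = 1.38×10⁻²³ × 445 × 9.21×10⁷ = 5.66×10⁻¹³ W
In dBm: 10 log₁₀(5.66×10⁻¹³ / 10⁻³) = −92.5 dBm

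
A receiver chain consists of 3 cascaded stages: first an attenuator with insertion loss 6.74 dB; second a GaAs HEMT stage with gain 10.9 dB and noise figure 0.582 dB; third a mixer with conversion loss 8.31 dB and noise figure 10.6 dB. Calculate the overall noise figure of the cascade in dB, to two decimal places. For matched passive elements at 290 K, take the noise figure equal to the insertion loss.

Convert to linear (a loss of L dB is a gain of −L dB): F_i = 10^(NF_i/10), G_i = 10^(G_i,dB/10)
  Stage 1: F_1 = 10^(6.74/10) = 4.721, G_1 = 10^(−6.74/10) = 0.2118
  Stage 2: F_2 = 10^(0.582/10) = 1.143, G_2 = 10^(10.9/10) = 12.30
  Stage 3: F_3 = 10^(10.6/10) = 11.48, G_3 = 10^(−8.31/10) = 0.1476
Friis cascade:
  F = 4.721 + (1.143 − 1)/0.2118 + (11.48 − 1)/2.606 = 9.419
NF = 10 log₁₀(9.419) = 9.74 dB

9.74 dB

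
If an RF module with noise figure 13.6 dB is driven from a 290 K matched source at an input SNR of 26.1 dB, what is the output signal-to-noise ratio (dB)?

12.5 dB

By definition F = SNR_in/SNR_out, so in dB: SNR_out = SNR_in − NF
SNR_out = 26.1 − 13.6 = 12.5 dB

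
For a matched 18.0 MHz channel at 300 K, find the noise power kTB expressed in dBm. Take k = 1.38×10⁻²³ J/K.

−101.3 dBm

P_n = kTB = 1.38×10⁻²³ × 300 × 1.80×10⁷ = 7.45×10⁻¹⁴ W
In dBm: 10 log₁₀(7.45×10⁻¹⁴ / 10⁻³) = −101.3 dBm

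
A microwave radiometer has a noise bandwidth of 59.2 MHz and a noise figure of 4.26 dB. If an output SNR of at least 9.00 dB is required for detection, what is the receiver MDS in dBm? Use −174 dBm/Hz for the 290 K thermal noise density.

Sensitivity = −174 + 10 log₁₀(B) + NF + SNR_min
= −174 + 77.72 + 4.26 + 9.00
= −83.02 dBm → −83.0 dBm

−83.0 dBm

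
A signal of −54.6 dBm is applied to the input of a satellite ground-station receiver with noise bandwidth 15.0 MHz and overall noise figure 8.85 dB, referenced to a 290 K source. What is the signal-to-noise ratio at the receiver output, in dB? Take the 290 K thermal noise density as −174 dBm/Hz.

Noise floor: N = −174 + 10 log₁₀(B) + NF
10 log₁₀(1.50×10⁷) = 71.76 dB
N = −174 + 71.76 + 8.85 = −93.39 dBm
SNR = P_sig − N = −54.6 − (−93.39) = 38.79 dB → 38.8 dB

38.8 dB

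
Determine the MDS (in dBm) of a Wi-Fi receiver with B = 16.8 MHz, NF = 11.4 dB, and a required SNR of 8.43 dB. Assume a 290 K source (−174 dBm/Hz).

Sensitivity = −174 + 10 log₁₀(B) + NF + SNR_min
= −174 + 72.25 + 11.4 + 8.43
= −81.92 dBm → −81.9 dBm

−81.9 dBm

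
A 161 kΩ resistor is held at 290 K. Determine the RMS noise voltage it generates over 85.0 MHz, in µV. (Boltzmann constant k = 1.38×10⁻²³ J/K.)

468 µV

V_n = √(4kTRB)
4kTRB = 4 × 1.38×10⁻²³ × 290 × 1.61×10⁵ × 8.50×10⁷ = 2.19×10⁻⁷ V²
V_n = √(2.19×10⁻⁷) = 4.68×10⁻⁴ V = 468 µV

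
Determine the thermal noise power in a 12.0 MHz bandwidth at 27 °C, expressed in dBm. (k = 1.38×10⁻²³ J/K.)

−103.0 dBm

T = 27 °C + 273.15 = 300.15 K
P_n = kTB = 1.38×10⁻²³ × 300.15 × 1.20×10⁷ = 4.97×10⁻¹⁴ W
In dBm: 10 log₁₀(4.97×10⁻¹⁴ / 10⁻³) = −103.0 dBm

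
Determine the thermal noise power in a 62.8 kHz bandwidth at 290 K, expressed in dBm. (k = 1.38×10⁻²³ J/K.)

P_n = kTB = 1.38×10⁻²³ × 290 × 6.28×10⁴ = 2.51×10⁻¹⁶ W
In dBm: 10 log₁₀(2.51×10⁻¹⁶ / 10⁻³) = −126.0 dBm

−126.0 dBm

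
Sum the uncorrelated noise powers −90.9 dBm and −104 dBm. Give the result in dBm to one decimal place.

−90.7 dBm

Convert to linear, add, convert back:
P₁ = 8.13×10⁻¹³ W, P₂ = 3.98×10⁻¹⁴ W
P_tot = 8.53×10⁻¹³ W → 10 log₁₀(P_tot / 10⁻³) = −90.7 dBm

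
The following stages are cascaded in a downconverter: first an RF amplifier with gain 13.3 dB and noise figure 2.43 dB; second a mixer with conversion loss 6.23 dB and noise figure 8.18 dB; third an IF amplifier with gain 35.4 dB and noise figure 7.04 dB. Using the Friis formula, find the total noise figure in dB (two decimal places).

Convert to linear (a loss of L dB is a gain of −L dB): F_i = 10^(NF_i/10), G_i = 10^(G_i,dB/10)
  Stage 1: F_1 = 10^(2.43/10) = 1.750, G_1 = 10^(13.3/10) = 21.38
  Stage 2: F_2 = 10^(8.18/10) = 6.577, G_2 = 10^(−6.23/10) = 0.2382
  Stage 3: F_3 = 10^(7.04/10) = 5.058, G_3 = 10^(35.4/10) = 3467
Friis cascade:
  F = 1.750 + (6.577 − 1)/21.38 + (5.058 − 1)/5.093 = 2.807
NF = 10 log₁₀(2.807) = 4.48 dB

4.48 dB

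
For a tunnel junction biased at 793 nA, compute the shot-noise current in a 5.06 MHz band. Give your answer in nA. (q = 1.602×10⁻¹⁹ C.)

1.13 nA

I_n = √(2qI·B)
2qI·B = 2 × 1.602×10⁻¹⁹ × 7.93×10⁻⁷ × 5.06×10⁶ = 1.29×10⁻¹⁸ A²
I_n = √(1.29×10⁻¹⁸) = 1.13×10⁻⁹ A = 1.13 nA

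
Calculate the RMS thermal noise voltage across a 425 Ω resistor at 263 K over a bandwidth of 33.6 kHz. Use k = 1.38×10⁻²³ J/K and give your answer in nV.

455 nV

V_n = √(4kTRB)
4kTRB = 4 × 1.38×10⁻²³ × 263 × 4.25×10² × 3.36×10⁴ = 2.07×10⁻¹³ V²
V_n = √(2.07×10⁻¹³) = 4.55×10⁻⁷ V = 455 nV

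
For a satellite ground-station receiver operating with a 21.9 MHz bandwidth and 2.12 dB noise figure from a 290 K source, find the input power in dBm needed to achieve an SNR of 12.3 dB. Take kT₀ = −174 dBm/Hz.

−86.2 dBm

Sensitivity = −174 + 10 log₁₀(B) + NF + SNR_min
= −174 + 73.4 + 2.12 + 12.3
= −86.18 dBm → −86.2 dBm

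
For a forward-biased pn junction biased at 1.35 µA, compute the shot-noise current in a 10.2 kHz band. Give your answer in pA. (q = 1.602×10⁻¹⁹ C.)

66.4 pA

I_n = √(2qI·B)
2qI·B = 2 × 1.602×10⁻¹⁹ × 1.35×10⁻⁶ × 1.02×10⁴ = 4.41×10⁻²¹ A²
I_n = √(4.41×10⁻²¹) = 6.64×10⁻¹¹ A = 66.4 pA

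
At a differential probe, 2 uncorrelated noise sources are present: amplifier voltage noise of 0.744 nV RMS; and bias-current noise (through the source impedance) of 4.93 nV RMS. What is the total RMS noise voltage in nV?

4.99 nV

Uncorrelated sources add in power (mean-square): V_tot = √(ΣV_i²)
V_tot = √[(7.44×10⁻¹⁰)² + (4.93×10⁻⁹)²] = 4.99×10⁻⁹ V = 4.99 nV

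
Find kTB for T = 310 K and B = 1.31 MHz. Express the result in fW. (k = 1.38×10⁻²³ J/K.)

P_n = kTB = 1.38×10⁻²³ × 310 × 1.31×10⁶ = 5.60×10⁻¹⁵ W = 5.60 fW

5.60 fW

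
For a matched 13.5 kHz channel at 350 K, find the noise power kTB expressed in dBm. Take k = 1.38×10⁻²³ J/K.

−131.9 dBm

P_n = kTB = 1.38×10⁻²³ × 350 × 1.35×10⁴ = 6.52×10⁻¹⁷ W
In dBm: 10 log₁₀(6.52×10⁻¹⁷ / 10⁻³) = −131.9 dBm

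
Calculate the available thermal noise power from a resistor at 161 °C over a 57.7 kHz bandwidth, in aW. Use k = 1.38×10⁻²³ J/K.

346 aW

T = 161 °C + 273.15 = 434.15 K
P_n = kTB = 1.38×10⁻²³ × 434.15 × 5.77×10⁴ = 3.46×10⁻¹⁶ W = 346 aW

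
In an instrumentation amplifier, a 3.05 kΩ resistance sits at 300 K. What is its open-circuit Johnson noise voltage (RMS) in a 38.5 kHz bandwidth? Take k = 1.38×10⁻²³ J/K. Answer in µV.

V_n = √(4kTRB)
4kTRB = 4 × 1.38×10⁻²³ × 300 × 3.05×10³ × 3.85×10⁴ = 1.94×10⁻¹² V²
V_n = √(1.94×10⁻¹²) = 1.39×10⁻⁶ V = 1.39 µV

1.39 µV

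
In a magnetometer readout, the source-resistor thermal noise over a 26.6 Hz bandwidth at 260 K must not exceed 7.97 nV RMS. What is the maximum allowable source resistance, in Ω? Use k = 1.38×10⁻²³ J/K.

Johnson–Nyquist: V_n = √(4kTRB) ⇒ R = V_n² / (4kTB)
4kTB = 4 × 1.38×10⁻²³ × 260 × 2.66×10¹ = 3.82×10⁻¹⁹
R = (7.97×10⁻⁹)² / 3.82×10⁻¹⁹ = 1.66×10² Ω = 166 Ω

166 Ω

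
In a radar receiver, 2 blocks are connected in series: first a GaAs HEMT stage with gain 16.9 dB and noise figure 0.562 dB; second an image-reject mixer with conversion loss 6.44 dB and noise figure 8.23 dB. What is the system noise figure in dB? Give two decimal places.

0.98 dB

Convert to linear (a loss of L dB is a gain of −L dB): F_i = 10^(NF_i/10), G_i = 10^(G_i,dB/10)
  Stage 1: F_1 = 10^(0.562/10) = 1.138, G_1 = 10^(16.9/10) = 48.98
  Stage 2: F_2 = 10^(8.23/10) = 6.653, G_2 = 10^(−6.44/10) = 0.2270
Friis cascade:
  F = 1.138 + (6.653 − 1)/48.98 = 1.254
NF = 10 log₁₀(1.254) = 0.98 dB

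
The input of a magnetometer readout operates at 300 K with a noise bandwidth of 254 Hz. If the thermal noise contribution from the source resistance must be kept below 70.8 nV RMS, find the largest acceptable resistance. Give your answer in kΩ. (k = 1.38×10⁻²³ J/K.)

1.19 kΩ

Johnson–Nyquist: V_n = √(4kTRB) ⇒ R = V_n² / (4kTB)
4kTB = 4 × 1.38×10⁻²³ × 300 × 2.54×10² = 4.21×10⁻¹⁸
R = (7.08×10⁻⁸)² / 4.21×10⁻¹⁸ = 1.19×10³ Ω = 1.19 kΩ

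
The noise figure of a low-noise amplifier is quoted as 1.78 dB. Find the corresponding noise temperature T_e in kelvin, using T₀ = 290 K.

147 K

F = 10^(1.78/10) = 1.50661
T_e = (F − 1)·T₀ = (1.50661 − 1) × 290 = 147 K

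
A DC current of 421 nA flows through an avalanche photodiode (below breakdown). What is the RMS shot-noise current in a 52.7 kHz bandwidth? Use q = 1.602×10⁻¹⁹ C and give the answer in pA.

I_n = √(2qI·B)
2qI·B = 2 × 1.602×10⁻¹⁹ × 4.21×10⁻⁷ × 5.27×10⁴ = 7.11×10⁻²¹ A²
I_n = √(7.11×10⁻²¹) = 8.43×10⁻¹¹ A = 84.3 pA

84.3 pA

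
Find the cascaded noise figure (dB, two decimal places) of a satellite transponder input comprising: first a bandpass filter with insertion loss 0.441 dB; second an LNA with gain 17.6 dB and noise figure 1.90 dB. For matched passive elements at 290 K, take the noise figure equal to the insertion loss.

2.34 dB

Convert to linear (a loss of L dB is a gain of −L dB): F_i = 10^(NF_i/10), G_i = 10^(G_i,dB/10)
  Stage 1: F_1 = 10^(0.441/10) = 1.107, G_1 = 10^(−0.441/10) = 0.9034
  Stage 2: F_2 = 10^(1.90/10) = 1.549, G_2 = 10^(17.6/10) = 57.54
Friis cascade:
  F = 1.107 + (1.549 − 1)/0.9034 = 1.714
NF = 10 log₁₀(1.714) = 2.34 dB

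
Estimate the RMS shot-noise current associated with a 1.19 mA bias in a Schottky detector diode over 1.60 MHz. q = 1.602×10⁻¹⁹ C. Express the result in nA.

I_n = √(2qI·B)
2qI·B = 2 × 1.602×10⁻¹⁹ × 1.19×10⁻³ × 1.60×10⁶ = 6.10×10⁻¹⁶ A²
I_n = √(6.10×10⁻¹⁶) = 2.47×10⁻⁸ A = 24.7 nA

24.7 nA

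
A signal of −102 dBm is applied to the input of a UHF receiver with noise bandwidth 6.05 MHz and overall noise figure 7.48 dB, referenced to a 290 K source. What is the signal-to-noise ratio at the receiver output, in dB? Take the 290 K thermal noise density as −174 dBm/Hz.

−3.3 dB

Noise floor: N = −174 + 10 log₁₀(B) + NF
10 log₁₀(6.05×10⁶) = 67.82 dB
N = −174 + 67.82 + 7.48 = −98.70 dBm
SNR = P_sig − N = −102 − (−98.70) = −3.30 dB → −3.3 dB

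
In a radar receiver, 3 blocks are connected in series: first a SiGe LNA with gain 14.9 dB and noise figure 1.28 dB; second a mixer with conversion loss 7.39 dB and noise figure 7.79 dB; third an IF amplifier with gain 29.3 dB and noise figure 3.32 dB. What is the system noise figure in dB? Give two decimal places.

Convert to linear (a loss of L dB is a gain of −L dB): F_i = 10^(NF_i/10), G_i = 10^(G_i,dB/10)
  Stage 1: F_1 = 10^(1.28/10) = 1.343, G_1 = 10^(14.9/10) = 30.90
  Stage 2: F_2 = 10^(7.79/10) = 6.012, G_2 = 10^(−7.39/10) = 0.1824
  Stage 3: F_3 = 10^(3.32/10) = 2.148, G_3 = 10^(29.3/10) = 851.1
Friis cascade:
  F = 1.343 + (6.012 − 1)/30.90 + (2.148 − 1)/5.636 = 1.709
NF = 10 log₁₀(1.709) = 2.33 dB

2.33 dB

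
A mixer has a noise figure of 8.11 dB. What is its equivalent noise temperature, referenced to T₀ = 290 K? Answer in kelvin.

F = 10^(8.11/10) = 6.47143
T_e = (F − 1)·T₀ = (6.47143 − 1) × 290 = 1587 K

1587 K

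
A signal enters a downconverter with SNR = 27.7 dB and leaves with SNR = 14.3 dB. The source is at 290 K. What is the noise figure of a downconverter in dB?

NF (dB) = SNR_in(dB) − SNR_out(dB) when the source is at T₀
NF = 27.7 − 14.3 = 13.4 dB

13.4 dB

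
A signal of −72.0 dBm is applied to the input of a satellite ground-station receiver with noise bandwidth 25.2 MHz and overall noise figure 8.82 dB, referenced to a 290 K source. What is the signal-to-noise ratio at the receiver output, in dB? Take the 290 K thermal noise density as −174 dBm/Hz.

Noise floor: N = −174 + 10 log₁₀(B) + NF
10 log₁₀(2.52×10⁷) = 74.01 dB
N = −174 + 74.01 + 8.82 = −91.17 dBm
SNR = P_sig − N = −72.0 − (−91.17) = 19.17 dB → 19.2 dB

19.2 dB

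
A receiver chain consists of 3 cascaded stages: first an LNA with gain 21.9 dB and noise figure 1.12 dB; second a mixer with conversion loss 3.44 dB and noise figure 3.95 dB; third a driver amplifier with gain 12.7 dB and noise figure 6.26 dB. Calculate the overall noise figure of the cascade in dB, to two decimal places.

Convert to linear (a loss of L dB is a gain of −L dB): F_i = 10^(NF_i/10), G_i = 10^(G_i,dB/10)
  Stage 1: F_1 = 10^(1.12/10) = 1.294, G_1 = 10^(21.9/10) = 154.9
  Stage 2: F_2 = 10^(3.95/10) = 2.483, G_2 = 10^(−3.44/10) = 0.4529
  Stage 3: F_3 = 10^(6.26/10) = 4.227, G_3 = 10^(12.7/10) = 18.62
Friis cascade:
  F = 1.294 + (2.483 − 1)/154.9 + (4.227 − 1)/70.15 = 1.350
NF = 10 log₁₀(1.350) = 1.30 dB

1.30 dB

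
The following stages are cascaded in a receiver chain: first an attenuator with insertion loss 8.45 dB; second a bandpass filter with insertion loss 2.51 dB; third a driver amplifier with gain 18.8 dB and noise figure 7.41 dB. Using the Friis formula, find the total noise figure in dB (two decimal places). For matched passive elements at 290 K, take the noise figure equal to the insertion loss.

Convert to linear (a loss of L dB is a gain of −L dB): F_i = 10^(NF_i/10), G_i = 10^(G_i,dB/10)
  Stage 1: F_1 = 10^(8.45/10) = 6.998, G_1 = 10^(−8.45/10) = 0.1429
  Stage 2: F_2 = 10^(2.51/10) = 1.782, G_2 = 10^(−2.51/10) = 0.5610
  Stage 3: F_3 = 10^(7.41/10) = 5.508, G_3 = 10^(18.8/10) = 75.86
Friis cascade:
  F = 6.998 + (1.782 − 1)/0.1429 + (5.508 − 1)/0.08017 = 68.71
NF = 10 log₁₀(68.71) = 18.37 dB

18.37 dB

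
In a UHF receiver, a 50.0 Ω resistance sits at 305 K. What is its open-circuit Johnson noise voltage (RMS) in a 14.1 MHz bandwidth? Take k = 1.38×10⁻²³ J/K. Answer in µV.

V_n = √(4kTRB)
4kTRB = 4 × 1.38×10⁻²³ × 305 × 5.00×10¹ × 1.41×10⁷ = 1.19×10⁻¹¹ V²
V_n = √(1.19×10⁻¹¹) = 3.45×10⁻⁶ V = 3.45 µV

3.45 µV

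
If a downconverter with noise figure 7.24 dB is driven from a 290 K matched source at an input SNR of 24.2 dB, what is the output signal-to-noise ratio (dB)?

16.96 dB

By definition F = SNR_in/SNR_out, so in dB: SNR_out = SNR_in − NF
SNR_out = 24.2 − 7.24 = 16.96 dB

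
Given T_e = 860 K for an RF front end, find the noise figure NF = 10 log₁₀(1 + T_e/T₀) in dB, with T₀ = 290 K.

F = 1 + T_e/T₀ = 1 + 860/290 = 3.96552
NF = 10 log₁₀(3.96552) = 5.98 dB

5.98 dB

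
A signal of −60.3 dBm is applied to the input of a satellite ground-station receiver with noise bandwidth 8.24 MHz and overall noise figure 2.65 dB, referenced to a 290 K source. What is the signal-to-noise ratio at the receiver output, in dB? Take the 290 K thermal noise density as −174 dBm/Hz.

41.9 dB

Noise floor: N = −174 + 10 log₁₀(B) + NF
10 log₁₀(8.24×10⁶) = 69.16 dB
N = −174 + 69.16 + 2.65 = −102.19 dBm
SNR = P_sig − N = −60.3 − (−102.19) = 41.89 dB → 41.9 dB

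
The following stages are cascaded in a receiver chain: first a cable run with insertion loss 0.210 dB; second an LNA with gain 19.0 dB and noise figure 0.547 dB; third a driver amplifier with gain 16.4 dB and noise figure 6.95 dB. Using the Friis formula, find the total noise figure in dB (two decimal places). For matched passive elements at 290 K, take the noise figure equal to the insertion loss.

Convert to linear (a loss of L dB is a gain of −L dB): F_i = 10^(NF_i/10), G_i = 10^(G_i,dB/10)
  Stage 1: F_1 = 10^(0.210/10) = 1.050, G_1 = 10^(−0.210/10) = 0.9528
  Stage 2: F_2 = 10^(0.547/10) = 1.134, G_2 = 10^(19.0/10) = 79.43
  Stage 3: F_3 = 10^(6.95/10) = 4.955, G_3 = 10^(16.4/10) = 43.65
Friis cascade:
  F = 1.050 + (1.134 − 1)/0.9528 + (4.955 − 1)/75.68 = 1.243
NF = 10 log₁₀(1.243) = 0.94 dB

0.94 dB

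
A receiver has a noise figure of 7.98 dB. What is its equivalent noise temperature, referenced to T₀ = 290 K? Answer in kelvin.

F = 10^(7.98/10) = 6.28058
T_e = (F − 1)·T₀ = (6.28058 − 1) × 290 = 1531 K

1531 K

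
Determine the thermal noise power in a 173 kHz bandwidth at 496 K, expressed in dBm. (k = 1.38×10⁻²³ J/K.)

P_n = kTB = 1.38×10⁻²³ × 496 × 1.73×10⁵ = 1.18×10⁻¹⁵ W
In dBm: 10 log₁₀(1.18×10⁻¹⁵ / 10⁻³) = −119.3 dBm

−119.3 dBm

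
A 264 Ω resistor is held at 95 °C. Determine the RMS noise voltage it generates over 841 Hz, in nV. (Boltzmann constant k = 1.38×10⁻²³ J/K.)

T = 95 °C + 273.15 = 368.15 K
V_n = √(4kTRB)
4kTRB = 4 × 1.38×10⁻²³ × 368.15 × 2.64×10² × 8.41×10² = 4.51×10⁻¹⁵ V²
V_n = √(4.51×10⁻¹⁵) = 6.72×10⁻⁸ V = 67.2 nV

67.2 nV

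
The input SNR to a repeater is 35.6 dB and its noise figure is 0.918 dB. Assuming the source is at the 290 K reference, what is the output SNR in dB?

By definition F = SNR_in/SNR_out, so in dB: SNR_out = SNR_in − NF
SNR_out = 35.6 − 0.918 = 34.682 dB

34.682 dB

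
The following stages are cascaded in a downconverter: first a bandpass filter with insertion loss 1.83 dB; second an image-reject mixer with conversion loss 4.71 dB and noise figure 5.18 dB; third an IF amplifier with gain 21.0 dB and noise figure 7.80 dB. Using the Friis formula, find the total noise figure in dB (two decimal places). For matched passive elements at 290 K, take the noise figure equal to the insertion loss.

14.42 dB

Convert to linear (a loss of L dB is a gain of −L dB): F_i = 10^(NF_i/10), G_i = 10^(G_i,dB/10)
  Stage 1: F_1 = 10^(1.83/10) = 1.524, G_1 = 10^(−1.83/10) = 0.6561
  Stage 2: F_2 = 10^(5.18/10) = 3.296, G_2 = 10^(−4.71/10) = 0.3381
  Stage 3: F_3 = 10^(7.80/10) = 6.026, G_3 = 10^(21.0/10) = 125.9
Friis cascade:
  F = 1.524 + (3.296 − 1)/0.6561 + (6.026 − 1)/0.2218 = 27.68
NF = 10 log₁₀(27.68) = 14.42 dB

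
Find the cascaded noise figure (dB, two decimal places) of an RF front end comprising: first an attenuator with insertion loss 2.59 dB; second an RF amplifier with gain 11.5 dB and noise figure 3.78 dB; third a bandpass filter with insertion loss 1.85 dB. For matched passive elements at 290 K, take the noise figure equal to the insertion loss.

6.44 dB

Convert to linear (a loss of L dB is a gain of −L dB): F_i = 10^(NF_i/10), G_i = 10^(G_i,dB/10)
  Stage 1: F_1 = 10^(2.59/10) = 1.816, G_1 = 10^(−2.59/10) = 0.5508
  Stage 2: F_2 = 10^(3.78/10) = 2.388, G_2 = 10^(11.5/10) = 14.13
  Stage 3: F_3 = 10^(1.85/10) = 1.531, G_3 = 10^(−1.85/10) = 0.6531
Friis cascade:
  F = 1.816 + (2.388 − 1)/0.5508 + (1.531 − 1)/7.780 = 4.403
NF = 10 log₁₀(4.403) = 6.44 dB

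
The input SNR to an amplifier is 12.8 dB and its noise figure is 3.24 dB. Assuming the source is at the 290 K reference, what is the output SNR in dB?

By definition F = SNR_in/SNR_out, so in dB: SNR_out = SNR_in − NF
SNR_out = 12.8 − 3.24 = 9.56 dB

9.56 dB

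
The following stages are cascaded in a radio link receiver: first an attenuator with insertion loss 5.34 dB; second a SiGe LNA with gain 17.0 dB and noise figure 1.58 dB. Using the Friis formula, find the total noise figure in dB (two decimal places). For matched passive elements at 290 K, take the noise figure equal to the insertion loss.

Convert to linear (a loss of L dB is a gain of −L dB): F_i = 10^(NF_i/10), G_i = 10^(G_i,dB/10)
  Stage 1: F_1 = 10^(5.34/10) = 3.420, G_1 = 10^(−5.34/10) = 0.2924
  Stage 2: F_2 = 10^(1.58/10) = 1.439, G_2 = 10^(17.0/10) = 50.12
Friis cascade:
  F = 3.420 + (1.439 − 1)/0.2924 = 4.920
NF = 10 log₁₀(4.920) = 6.92 dB

6.92 dB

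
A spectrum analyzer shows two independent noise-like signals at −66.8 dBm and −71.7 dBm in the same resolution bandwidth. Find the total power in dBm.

Convert to linear, add, convert back:
P₁ = 2.09×10⁻¹⁰ W, P₂ = 6.76×10⁻¹¹ W
P_tot = 2.77×10⁻¹⁰ W → 10 log₁₀(P_tot / 10⁻³) = −65.6 dBm

−65.6 dBm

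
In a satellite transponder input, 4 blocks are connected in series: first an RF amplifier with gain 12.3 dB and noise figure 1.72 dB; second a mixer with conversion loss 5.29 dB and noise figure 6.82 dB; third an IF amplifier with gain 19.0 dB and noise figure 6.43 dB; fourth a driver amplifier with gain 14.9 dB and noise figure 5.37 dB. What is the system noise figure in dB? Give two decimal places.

Convert to linear (a loss of L dB is a gain of −L dB): F_i = 10^(NF_i/10), G_i = 10^(G_i,dB/10)
  Stage 1: F_1 = 10^(1.72/10) = 1.486, G_1 = 10^(12.3/10) = 16.98
  Stage 2: F_2 = 10^(6.82/10) = 4.808, G_2 = 10^(−5.29/10) = 0.2958
  Stage 3: F_3 = 10^(6.43/10) = 4.395, G_3 = 10^(19.0/10) = 79.43
  Stage 4: F_4 = 10^(5.37/10) = 3.443, G_4 = 10^(14.9/10) = 30.90
Friis cascade:
  F = 1.486 + (4.808 − 1)/16.98 + (4.395 − 1)/5.023 + (3.443 − 1)/399.0 = 2.392
NF = 10 log₁₀(2.392) = 3.79 dB

3.79 dB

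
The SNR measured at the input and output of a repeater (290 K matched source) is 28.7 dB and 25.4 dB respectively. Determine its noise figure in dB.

NF (dB) = SNR_in(dB) − SNR_out(dB) when the source is at T₀
NF = 28.7 − 25.4 = 3.3 dB

3.3 dB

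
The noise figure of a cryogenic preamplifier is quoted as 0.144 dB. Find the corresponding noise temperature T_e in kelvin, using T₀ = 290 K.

9.78 K

F = 10^(0.144/10) = 1.03371
T_e = (F − 1)·T₀ = (1.03371 − 1) × 290 = 9.78 K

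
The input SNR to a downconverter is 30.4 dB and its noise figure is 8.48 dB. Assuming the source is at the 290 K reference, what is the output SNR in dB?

21.92 dB

By definition F = SNR_in/SNR_out, so in dB: SNR_out = SNR_in − NF
SNR_out = 30.4 − 8.48 = 21.92 dB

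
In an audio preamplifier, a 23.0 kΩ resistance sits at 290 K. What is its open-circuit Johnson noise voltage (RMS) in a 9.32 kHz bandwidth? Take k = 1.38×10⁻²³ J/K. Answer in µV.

1.85 µV

V_n = √(4kTRB)
4kTRB = 4 × 1.38×10⁻²³ × 290 × 2.30×10⁴ × 9.32×10³ = 3.43×10⁻¹² V²
V_n = √(3.43×10⁻¹²) = 1.85×10⁻⁶ V = 1.85 µV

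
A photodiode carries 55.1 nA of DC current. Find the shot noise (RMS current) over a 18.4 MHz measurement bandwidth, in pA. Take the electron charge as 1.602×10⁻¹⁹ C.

I_n = √(2qI·B)
2qI·B = 2 × 1.602×10⁻¹⁹ × 5.51×10⁻⁸ × 1.84×10⁷ = 3.25×10⁻¹⁹ A²
I_n = √(3.25×10⁻¹⁹) = 5.70×10⁻¹⁰ A = 570 pA

570 pA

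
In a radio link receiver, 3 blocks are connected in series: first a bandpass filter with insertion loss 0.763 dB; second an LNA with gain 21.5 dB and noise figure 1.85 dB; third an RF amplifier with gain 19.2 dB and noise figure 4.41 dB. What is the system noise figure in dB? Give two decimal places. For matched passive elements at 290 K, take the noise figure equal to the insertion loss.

2.65 dB

Convert to linear (a loss of L dB is a gain of −L dB): F_i = 10^(NF_i/10), G_i = 10^(G_i,dB/10)
  Stage 1: F_1 = 10^(0.763/10) = 1.192, G_1 = 10^(−0.763/10) = 0.8389
  Stage 2: F_2 = 10^(1.85/10) = 1.531, G_2 = 10^(21.5/10) = 141.3
  Stage 3: F_3 = 10^(4.41/10) = 2.761, G_3 = 10^(19.2/10) = 83.18
Friis cascade:
  F = 1.192 + (1.531 − 1)/0.8389 + (2.761 − 1)/118.5 = 1.840
NF = 10 log₁₀(1.840) = 2.65 dB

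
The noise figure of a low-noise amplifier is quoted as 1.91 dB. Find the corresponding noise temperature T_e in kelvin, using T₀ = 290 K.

F = 10^(1.91/10) = 1.55239
T_e = (F − 1)·T₀ = (1.55239 − 1) × 290 = 160 K

160 K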